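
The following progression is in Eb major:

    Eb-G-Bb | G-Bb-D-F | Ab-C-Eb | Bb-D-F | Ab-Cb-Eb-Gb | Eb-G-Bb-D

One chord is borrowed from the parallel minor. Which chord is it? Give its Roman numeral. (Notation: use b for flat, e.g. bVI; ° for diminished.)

iv7

The diatonic triads in Eb major are Eb, Fm, Gm, Ab, Bb, Cm, Ddim. Eb–G–Bb = Eb, G–Bb–D–F = Gm7, Ab–C–Eb = Ab, Bb–D–F = Bb and Eb–G–Bb–D = Ebmaj7 all belong to that set. Ab–Cb–Eb–Gb is not: scale degree 4 in Eb major carries Ab (IV). In Eb minor the chord on that degree is Abm7, so here it functions as iv7, borrowed from the parallel minor.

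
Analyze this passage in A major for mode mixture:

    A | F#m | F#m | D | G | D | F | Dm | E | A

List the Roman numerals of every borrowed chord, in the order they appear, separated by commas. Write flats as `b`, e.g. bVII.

The diatonic triads in A major are A, Bm, C#m, D, E, F#m, G#dim. Of the given chords, A, F#m, D and E are diatonic. G (G–B–D) doesn't fit — on degree 7 A major would have G#dim (vii°). G is the degree-7 chord of A minor, so it is the borrowed bVII. F (F–A–C) doesn't fit — on degree 6 A major would have F#m (vi). F is the degree-6 chord of A minor, so it is the borrowed bVI. Dm (D–F–A) is not: scale degree 4 in A major carries D (IV). In A minor the chord on that degree is Dm, so here it functions as iv, borrowed from the parallel minor.

bVII, bVI, iv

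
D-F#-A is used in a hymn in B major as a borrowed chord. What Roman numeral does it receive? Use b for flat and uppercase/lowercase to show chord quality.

bIII

In B major scale degree 3 is D#; D is its lowered form, from B minor. Diatonically B major has D#m (iii) on that degree; D–F#–A is instead the major chord native to B minor, so it takes the label bIII.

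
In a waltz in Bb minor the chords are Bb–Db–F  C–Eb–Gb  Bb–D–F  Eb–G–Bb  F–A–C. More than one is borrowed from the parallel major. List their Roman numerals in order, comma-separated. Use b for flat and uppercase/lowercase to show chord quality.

I, IV

The diatonic triads in Bb minor (with V from harmonic minor) are Bbm, Cdim, Db, Ebm, F, Gb, Ab. Of the given chords, Bb–Db–F = Bbm, C–Eb–Gb = Cdim and F–A–C = F are diatonic. Bb–D–F is not: scale degree 1 in Bb minor carries Bbm (i). In Bb major the chord on that degree is Bb, so here it functions as I, borrowed from the parallel major. Eb–G–Bb is not: scale degree 4 in Bb minor carries Ebm (iv). In Bb major the chord on that degree is Eb, so here it functions as IV, borrowed from the parallel major.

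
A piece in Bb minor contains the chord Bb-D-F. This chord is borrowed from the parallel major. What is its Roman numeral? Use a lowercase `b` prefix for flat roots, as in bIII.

I

Bb is scale degree 1 in Bb minor. The diatonic chord on degree 1 would be Bbm (i), but Bb–D–F is the major chord from Bb major. As a borrowed chord it is labeled I.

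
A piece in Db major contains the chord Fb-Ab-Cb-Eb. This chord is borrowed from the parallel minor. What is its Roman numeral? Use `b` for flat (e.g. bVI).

The root Fb is the lowered 3rd scale degree — diatonically Db major has F there. Fb–Ab–Cb–Eb is a major-seventh chord — the form found in Db minor, not the diatonic iii (Fm). Borrowed into Db major it is written bIIImaj7.

bIIImaj7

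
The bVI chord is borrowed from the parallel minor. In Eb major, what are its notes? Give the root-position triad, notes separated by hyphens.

Cb-Eb-Gb

bVI is built on the lowered scale degree 6. In Eb major degree 6 is C; lowered it becomes Cb. In Eb minor the chord on Cb is Cb–Eb–Gb.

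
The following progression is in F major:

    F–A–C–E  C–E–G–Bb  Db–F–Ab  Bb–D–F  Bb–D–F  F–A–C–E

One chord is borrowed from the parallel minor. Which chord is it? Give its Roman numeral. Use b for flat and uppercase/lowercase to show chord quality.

In F major the diatonic chords are F, Gm, Am, Bb, C, Dm, Edim. Of the given chords, F–A–C–E = Fmaj7, C–E–G–Bb = C7 and Bb–D–F = Bb are diatonic. Db–F–Ab is not: scale degree 6 in F major carries Dm (vi). In F minor the chord on that degree is Db, so here it functions as bVI, borrowed from the parallel minor.

bVI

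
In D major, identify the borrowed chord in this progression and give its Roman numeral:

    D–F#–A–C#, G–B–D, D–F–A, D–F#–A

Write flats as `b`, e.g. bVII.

In D major the diatonic chords are D, Em, F#m, G, A, Bm, C#dim. D–F#–A–C# = Dmaj7, G–B–D = G and D–F#–A = D all belong to that set. D–F–A is not: scale degree 1 in D major carries D (I). In D minor the chord on that degree is Dm, so here it functions as i, borrowed from the parallel minor.

i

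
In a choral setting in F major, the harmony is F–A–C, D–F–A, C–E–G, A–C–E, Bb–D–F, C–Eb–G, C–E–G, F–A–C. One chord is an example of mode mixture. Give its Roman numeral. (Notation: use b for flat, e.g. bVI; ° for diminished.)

v

In F major the diatonic chords are F, Gm, Am, Bb, C, Dm, Edim. Of the given chords, F–A–C = F, D–F–A = Dm, C–E–G = C, A–C–E = Am and Bb–D–F = Bb are diatonic. C–Eb–G doesn't fit — on degree 5 F major would have C (V). Cm is the degree-5 chord of F minor, so it is the borrowed v.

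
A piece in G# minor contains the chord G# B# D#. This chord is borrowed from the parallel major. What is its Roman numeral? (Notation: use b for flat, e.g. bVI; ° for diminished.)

The root G# is the diatonic 1st degree of G# minor; the borrowing shows in the chord quality. G#–B#–D# is a major chord — the form found in G# major, not the diatonic i (G#m). Borrowed into G# minor it is written I.

I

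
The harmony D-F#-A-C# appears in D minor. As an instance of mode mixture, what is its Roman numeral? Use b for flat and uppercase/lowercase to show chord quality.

Imaj7

The root D is the diatonic 1st degree of D minor; the borrowing shows in the chord quality. The diatonic chord on degree 1 would be Dm (i), but D–F#–A–C# is the major-seventh chord from D major. As a borrowed chord it is labeled Imaj7.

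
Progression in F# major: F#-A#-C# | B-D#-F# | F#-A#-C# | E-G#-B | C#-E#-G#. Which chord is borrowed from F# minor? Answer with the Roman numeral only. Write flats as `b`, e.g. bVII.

bVII

F# major has the diatonic set F#, G#m, A#m, B, C#, D#m, E#dim. Of the given chords, F#–A#–C# = F#, B–D#–F# = B and C#–E#–G# = C# are diatonic. But E–G#–B is foreign: the diatonic vii° on degree 7 is E#dim, whereas E comes from F# minor. It is labeled bVII.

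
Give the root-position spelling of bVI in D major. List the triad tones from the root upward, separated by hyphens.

bVI is built on the lowered scale degree 6. In D major degree 6 is B; lowered it becomes Bb. Building the major chord from the parallel minor on Bb: Bb–D–F.

Bb-D-F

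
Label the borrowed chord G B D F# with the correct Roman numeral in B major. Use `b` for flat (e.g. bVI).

G is the lowered form of scale degree 6 in B major (the diatonic degree 6 is G#). G–B–D–F# is a major-seventh chord — the form found in B minor, not the diatonic vi (G#m). Borrowed into B major it is written bVImaj7.

bVImaj7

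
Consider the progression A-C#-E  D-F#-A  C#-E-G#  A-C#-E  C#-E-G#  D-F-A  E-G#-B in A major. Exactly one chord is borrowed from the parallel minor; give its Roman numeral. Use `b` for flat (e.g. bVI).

iv

In A major the diatonic chords are A, Bm, C#m, D, E, F#m, G#dim. A–C#–E = A, D–F#–A = D, C#–E–G# = C#m and E–G#–B = E are all diatonic. But D–F–A is foreign: the diatonic IV on degree 4 is D, whereas Dm comes from A minor. It is labeled iv.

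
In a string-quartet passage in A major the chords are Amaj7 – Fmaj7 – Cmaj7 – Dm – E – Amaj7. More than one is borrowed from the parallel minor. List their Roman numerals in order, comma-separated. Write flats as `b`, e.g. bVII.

The diatonic triads in A major are A, Bm, C#m, D, E, F#m, G#dim. Amaj7 and E are both diatonic. But Fmaj7 (F–A–C–E) is foreign: the diatonic vi on degree 6 is F#m, whereas Fmaj7 comes from A minor. It is labeled bVImaj7. Cmaj7 (C–E–G–B) doesn't fit — on degree 3 A major would have C#m (iii). Cmaj7 is the degree-3 chord of A minor, so it is the borrowed bIIImaj7. But Dm (D–F–A) is foreign: the diatonic IV on degree 4 is D, whereas Dm comes from A minor. It is labeled iv.

bVImaj7, bIIImaj7, iv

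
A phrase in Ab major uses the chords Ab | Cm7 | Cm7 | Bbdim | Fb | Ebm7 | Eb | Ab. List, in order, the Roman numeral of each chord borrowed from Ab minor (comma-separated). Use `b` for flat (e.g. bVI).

ii°, bVI, v7

In Ab major the diatonic chords are Ab, Bbm, Cm, Db, Eb, Fm, Gdim. Ab, Cm7 and Eb are all diatonic. Bbdim (Bb–Db–Fb) doesn't fit — on degree 2 Ab major would have Bbm (ii). Bbdim is the degree-2 chord of Ab minor, so it is the borrowed ii°. Fb (Fb–Ab–Cb) doesn't fit — on degree 6 Ab major would have Fm (vi). Fb is the degree-6 chord of Ab minor, so it is the borrowed bVI. Ebm7 (Eb–Gb–Bb–Db) is not: scale degree 5 in Ab major carries Eb (V). In Ab minor the chord on that degree is Ebm7, so here it functions as v7, borrowed from the parallel minor.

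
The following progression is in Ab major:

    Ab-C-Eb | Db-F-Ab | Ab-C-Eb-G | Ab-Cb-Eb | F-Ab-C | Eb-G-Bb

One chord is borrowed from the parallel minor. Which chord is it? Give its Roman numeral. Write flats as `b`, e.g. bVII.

In Ab major the diatonic chords are Ab, Bbm, Cm, Db, Eb, Fm, Gdim. Of the given chords, Ab–C–Eb = Ab, Db–F–Ab = Db, Ab–C–Eb–G = Abmaj7, F–Ab–C = Fm and Eb–G–Bb = Eb are diatonic. Ab–Cb–Eb is not: scale degree 1 in Ab major carries Ab (I). In Ab minor the chord on that degree is Abm, so here it functions as i, borrowed from the parallel minor.

i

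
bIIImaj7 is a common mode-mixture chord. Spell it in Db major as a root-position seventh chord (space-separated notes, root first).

bIIImaj7 is built on the lowered scale degree 3. In Db major degree 3 is F; lowered it becomes Fb. Stacking thirds in Db minor on Fb gives Fb–Ab–Cb–Eb.

Fb Ab Cb Eb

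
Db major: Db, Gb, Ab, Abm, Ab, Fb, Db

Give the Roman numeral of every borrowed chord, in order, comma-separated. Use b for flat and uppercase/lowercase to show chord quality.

v, bIII

Db major has the diatonic set Db, Ebm, Fm, Gb, Ab, Bbm, Cdim. Db, Gb and Ab are all diatonic. But Abm (Ab–Cb–Eb) is foreign: the diatonic V on degree 5 is Ab, whereas Abm comes from Db minor. It is labeled v. Fb (Fb–Ab–Cb) is not: scale degree 3 in Db major carries Fm (iii). In Db minor the chord on that degree is Fb, so here it functions as bIII, borrowed from the parallel minor.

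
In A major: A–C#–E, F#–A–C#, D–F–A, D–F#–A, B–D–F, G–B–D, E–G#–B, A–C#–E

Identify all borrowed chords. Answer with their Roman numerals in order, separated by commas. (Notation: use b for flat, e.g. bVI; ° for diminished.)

iv, ii°, bVII

In A major the diatonic chords are A, Bm, C#m, D, E, F#m, G#dim. A–C#–E = A, F#–A–C# = F#m, D–F#–A = D and E–G#–B = E all belong to that set. D–F–A is not: scale degree 4 in A major carries D (IV). In A minor the chord on that degree is Dm, so here it functions as iv, borrowed from the parallel minor. B–D–F doesn't fit — on degree 2 A major would have Bm (ii). Bdim is the degree-2 chord of A minor, so it is the borrowed ii°. G–B–D is not: scale degree 7 in A major carries G#dim (vii°). In A minor the chord on that degree is G, so here it functions as bVII, borrowed from the parallel minor.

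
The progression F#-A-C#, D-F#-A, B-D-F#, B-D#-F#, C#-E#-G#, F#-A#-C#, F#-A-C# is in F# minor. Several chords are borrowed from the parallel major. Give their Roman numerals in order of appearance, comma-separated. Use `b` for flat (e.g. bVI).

IV, I

In F# minor (with V from harmonic minor) the diatonic chords are F#m, G#dim, A, Bm, C#, D, E. F#–A–C# = F#m, D–F#–A = D, B–D–F# = Bm and C#–E#–G# = C# all belong to that set. But B–D#–F# is foreign: the diatonic iv on degree 4 is Bm, whereas B comes from F# major. It is labeled IV. F#–A#–C# doesn't fit — on degree 1 F# minor would have F#m (i). F# is the degree-1 chord of F# major, so it is the borrowed I.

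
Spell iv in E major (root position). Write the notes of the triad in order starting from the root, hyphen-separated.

The root, A, is scale degree 4 — the same note in E major and E minor; only the chord quality changes. Building the minor chord from the parallel minor on A: A–C–E.

A-C-E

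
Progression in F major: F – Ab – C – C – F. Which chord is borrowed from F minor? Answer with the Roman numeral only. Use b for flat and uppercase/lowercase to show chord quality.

The diatonic triads in F major are F, Gm, Am, Bb, C, Dm, Edim. Of the given chords, F and C are diatonic. Ab (Ab–C–Eb) doesn't fit — on degree 3 F major would have Am (iii). Ab is the degree-3 chord of F minor, so it is the borrowed bIII.

bIII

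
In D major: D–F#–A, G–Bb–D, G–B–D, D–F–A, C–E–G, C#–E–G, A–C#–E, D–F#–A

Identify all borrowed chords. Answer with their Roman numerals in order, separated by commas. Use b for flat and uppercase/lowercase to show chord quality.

In D major the diatonic chords are D, Em, F#m, G, A, Bm, C#dim. D–F#–A = D, G–B–D = G, C#–E–G = C#dim and A–C#–E = A all belong to that set. But G–Bb–D is foreign: the diatonic IV on degree 4 is G, whereas Gm comes from D minor. It is labeled iv. D–F–A doesn't fit — on degree 1 D major would have D (I). Dm is the degree-1 chord of D minor, so it is the borrowed i. C–E–G is not: scale degree 7 in D major carries C#dim (vii°). In D minor the chord on that degree is C, so here it functions as bVII, borrowed from the parallel minor.

iv, i, bVII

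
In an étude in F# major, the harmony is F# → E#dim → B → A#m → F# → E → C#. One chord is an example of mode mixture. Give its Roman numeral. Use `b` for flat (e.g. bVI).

bVII

F# major has the diatonic set F#, G#m, A#m, B, C#, D#m, E#dim. F#, E#dim, B, A#m and C# are all diatonic. E (E–G#–B) doesn't fit — on degree 7 F# major would have E#dim (vii°). E is the degree-7 chord of F# minor, so it is the borrowed bVII.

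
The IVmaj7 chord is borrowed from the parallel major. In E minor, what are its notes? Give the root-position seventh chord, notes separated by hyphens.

IVmaj7 is built on scale degree 4, which is A in both E minor and its parallel. Building the major-seventh chord from the parallel major on A: A–C#–E–G#.

A-C#-E-G#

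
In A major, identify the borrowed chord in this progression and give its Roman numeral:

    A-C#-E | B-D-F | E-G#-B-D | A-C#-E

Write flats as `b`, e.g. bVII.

In A major the diatonic chords are A, Bm, C#m, D, E, F#m, G#dim. A–C#–E = A and E–G#–B–D = E7 both belong to that set. But B–D–F is foreign: the diatonic ii on degree 2 is Bm, whereas Bdim comes from A minor. It is labeled ii°.

ii°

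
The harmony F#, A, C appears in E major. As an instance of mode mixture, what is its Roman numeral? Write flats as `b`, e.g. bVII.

ii°

The root F# is the diatonic 2nd degree of E major; the borrowing shows in the chord quality. Diatonically E major has F#m (ii) on that degree; F#–A–C is instead the diminished chord native to E minor, so it takes the label ii°.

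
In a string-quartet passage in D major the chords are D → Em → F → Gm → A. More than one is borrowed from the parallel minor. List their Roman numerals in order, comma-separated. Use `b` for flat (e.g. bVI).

D major has the diatonic set D, Em, F#m, G, A, Bm, C#dim. Of the given chords, D, Em and A are diatonic. F (F–A–C) doesn't fit — on degree 3 D major would have F#m (iii). F is the degree-3 chord of D minor, so it is the borrowed bIII. Gm (G–Bb–D) is not: scale degree 4 in D major carries G (IV). In D minor the chord on that degree is Gm, so here it functions as iv, borrowed from the parallel minor.

bIII, iv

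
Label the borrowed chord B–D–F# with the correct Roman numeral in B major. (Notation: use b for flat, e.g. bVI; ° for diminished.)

i

The root B is the diatonic 1st degree of B major; the borrowing shows in the chord quality. B–D–F# is a minor chord — the form found in B minor, not the diatonic I (B). Borrowed into B major it is written i.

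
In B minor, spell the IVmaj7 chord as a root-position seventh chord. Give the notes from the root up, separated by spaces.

E G# B D#

The root, E, is scale degree 4 — the same note in B minor and B major; only the chord quality changes. Stacking thirds in B major on E gives E–G#–B–D#.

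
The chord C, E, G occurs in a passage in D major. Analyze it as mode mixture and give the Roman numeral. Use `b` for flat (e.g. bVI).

In D major scale degree 7 is C#; C is its lowered form, from D minor. C–E–G is a major chord — the form found in D minor, not the diatonic vii° (C#dim). Borrowed into D major it is written bVII.

bVII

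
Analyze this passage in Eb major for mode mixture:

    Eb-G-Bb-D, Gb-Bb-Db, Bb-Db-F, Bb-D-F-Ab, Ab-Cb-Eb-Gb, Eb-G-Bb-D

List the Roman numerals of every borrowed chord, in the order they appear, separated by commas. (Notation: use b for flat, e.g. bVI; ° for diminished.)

bIII, v, iv7

The diatonic triads in Eb major are Eb, Fm, Gm, Ab, Bb, Cm, Ddim. Of the given chords, Eb–G–Bb–D = Ebmaj7 and Bb–D–F–Ab = Bb7 are diatonic. But Gb–Bb–Db is foreign: the diatonic iii on degree 3 is Gm, whereas Gb comes from Eb minor. It is labeled bIII. But Bb–Db–F is foreign: the diatonic V on degree 5 is Bb, whereas Bbm comes from Eb minor. It is labeled v. Ab–Cb–Eb–Gb doesn't fit — on degree 4 Eb major would have Ab (IV). Abm7 is the degree-4 chord of Eb minor, so it is the borrowed iv7.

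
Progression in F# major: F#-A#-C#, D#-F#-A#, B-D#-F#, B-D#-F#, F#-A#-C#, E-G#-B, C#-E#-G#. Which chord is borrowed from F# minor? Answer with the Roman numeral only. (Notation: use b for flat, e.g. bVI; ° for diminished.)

bVII

In F# major the diatonic chords are F#, G#m, A#m, B, C#, D#m, E#dim. Of the given chords, F#–A#–C# = F#, D#–F#–A# = D#m, B–D#–F# = B and C#–E#–G# = C# are diatonic. E–G#–B is not: scale degree 7 in F# major carries E#dim (vii°). In F# minor the chord on that degree is E, so here it functions as bVII, borrowed from the parallel minor.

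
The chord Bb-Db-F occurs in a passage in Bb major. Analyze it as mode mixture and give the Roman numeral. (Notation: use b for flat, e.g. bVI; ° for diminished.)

i

Bb is scale degree 1 in Bb major. Bb–Db–F is a minor chord — the form found in Bb minor, not the diatonic I (Bb). Borrowed into Bb major it is written i.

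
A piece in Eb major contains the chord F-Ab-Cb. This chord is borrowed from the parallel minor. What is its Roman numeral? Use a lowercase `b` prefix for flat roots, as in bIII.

ii°

The root F is the diatonic 2nd degree of Eb major; the borrowing shows in the chord quality. The diatonic chord on degree 2 would be Fm (ii), but F–Ab–Cb is the diminished chord from Eb minor. As a borrowed chord it is labeled ii°.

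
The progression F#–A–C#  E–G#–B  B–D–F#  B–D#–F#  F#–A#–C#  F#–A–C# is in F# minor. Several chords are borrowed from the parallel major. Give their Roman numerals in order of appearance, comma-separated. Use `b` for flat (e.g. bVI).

In F# minor (with V from harmonic minor) the diatonic chords are F#m, G#dim, A, Bm, C#, D, E. F#–A–C# = F#m, E–G#–B = E and B–D–F# = Bm all belong to that set. B–D#–F# doesn't fit — on degree 4 F# minor would have Bm (iv). B is the degree-4 chord of F# major, so it is the borrowed IV. But F#–A#–C# is foreign: the diatonic i on degree 1 is F#m, whereas F# comes from F# major. It is labeled I.

IV, I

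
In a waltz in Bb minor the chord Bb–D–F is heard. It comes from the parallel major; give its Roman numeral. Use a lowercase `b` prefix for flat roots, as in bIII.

I

Bb is scale degree 1 in Bb minor. The diatonic chord on degree 1 would be Bbm (i), but Bb–D–F is the major chord from Bb major. As a borrowed chord it is labeled I.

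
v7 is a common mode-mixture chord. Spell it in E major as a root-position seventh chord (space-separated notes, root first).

The root, B, is scale degree 5 — the same note in E major and E minor; only the chord quality changes. Building the minor-seventh chord from the parallel minor on B: B–D–F#–A.

B D F# A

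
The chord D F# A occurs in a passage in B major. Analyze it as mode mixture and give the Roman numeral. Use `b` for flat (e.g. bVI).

D is the lowered form of scale degree 3 in B major (the diatonic degree 3 is D#). D–F#–A is a major chord — the form found in B minor, not the diatonic iii (D#m). Borrowed into B major it is written bIII.

bIII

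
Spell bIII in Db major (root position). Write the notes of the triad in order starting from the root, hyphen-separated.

bIII is built on the lowered scale degree 3. In Db major degree 3 is F; lowered it becomes Fb. Stacking thirds in Db minor on Fb gives Fb–Ab–Cb.

Fb-Ab-Cb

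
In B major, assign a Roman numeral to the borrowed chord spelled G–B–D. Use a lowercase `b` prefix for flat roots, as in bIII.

bVI

The root G is the lowered 6th scale degree — diatonically B major has G# there. The diatonic chord on degree 6 would be G#m (vi), but G–B–D is the major chord from B minor. As a borrowed chord it is labeled bVI.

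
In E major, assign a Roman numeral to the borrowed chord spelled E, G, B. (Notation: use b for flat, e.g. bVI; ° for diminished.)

The root E is the diatonic 1st degree of E major; the borrowing shows in the chord quality. The diatonic chord on degree 1 would be E (I), but E–G–B is the minor chord from E minor. As a borrowed chord it is labeled i.

i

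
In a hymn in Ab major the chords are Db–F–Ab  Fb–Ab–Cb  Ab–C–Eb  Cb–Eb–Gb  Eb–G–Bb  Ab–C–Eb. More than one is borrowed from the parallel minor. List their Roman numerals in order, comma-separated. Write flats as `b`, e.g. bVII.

bVI, bIII

In Ab major the diatonic chords are Ab, Bbm, Cm, Db, Eb, Fm, Gdim. Db–F–Ab = Db, Ab–C–Eb = Ab and Eb–G–Bb = Eb are all diatonic. Fb–Ab–Cb doesn't fit — on degree 6 Ab major would have Fm (vi). Fb is the degree-6 chord of Ab minor, so it is the borrowed bVI. Cb–Eb–Gb doesn't fit — on degree 3 Ab major would have Cm (iii). Cb is the degree-3 chord of Ab minor, so it is the borrowed bIII.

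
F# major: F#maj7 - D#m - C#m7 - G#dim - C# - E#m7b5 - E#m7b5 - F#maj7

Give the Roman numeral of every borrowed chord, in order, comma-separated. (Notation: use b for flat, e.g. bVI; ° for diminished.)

v7, ii°

In F# major the diatonic chords are F#, G#m, A#m, B, C#, D#m, E#dim. Of the given chords, F#maj7, D#m, C# and E#m7b5 are diatonic. C#m7 (C#–E–G#–B) is not: scale degree 5 in F# major carries C# (V). In F# minor the chord on that degree is C#m7, so here it functions as v7, borrowed from the parallel minor. But G#dim (G#–B–D) is foreign: the diatonic ii on degree 2 is G#m, whereas G#dim comes from F# minor. It is labeled ii°.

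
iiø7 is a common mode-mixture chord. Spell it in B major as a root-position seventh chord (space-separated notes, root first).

The root, C#, is scale degree 2 — the same note in B major and B minor; only the chord quality changes. Building the half-diminished-seventh chord from the parallel minor on C#: C#–E–G–B.

C# E G B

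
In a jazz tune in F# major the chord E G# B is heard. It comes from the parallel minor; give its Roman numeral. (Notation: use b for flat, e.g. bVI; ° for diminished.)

bVII

The root E is the lowered 7th scale degree — diatonically F# major has E# there. E–G#–B is a major chord — the form found in F# minor, not the diatonic vii° (E#dim). Borrowed into F# major it is written bVII.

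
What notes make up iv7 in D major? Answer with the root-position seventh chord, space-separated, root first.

iv7 is built on scale degree 4, which is G in both D major and its parallel. Building the minor-seventh chord from the parallel minor on G: G–Bb–D–F.

G Bb D F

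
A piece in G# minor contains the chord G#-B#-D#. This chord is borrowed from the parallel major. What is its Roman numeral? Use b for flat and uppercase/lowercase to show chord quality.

The root G# is the diatonic 1st degree of G# minor; the borrowing shows in the chord quality. Diatonically G# minor has G#m (i) on that degree; G#–B#–D# is instead the major chord native to G# major, so it takes the label I.

I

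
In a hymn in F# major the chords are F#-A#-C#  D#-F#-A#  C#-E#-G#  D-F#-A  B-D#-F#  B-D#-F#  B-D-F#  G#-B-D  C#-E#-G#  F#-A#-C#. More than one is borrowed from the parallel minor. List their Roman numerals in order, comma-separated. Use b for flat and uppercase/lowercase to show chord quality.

In F# major the diatonic chords are F#, G#m, A#m, B, C#, D#m, E#dim. F#–A#–C# = F#, D#–F#–A# = D#m, C#–E#–G# = C# and B–D#–F# = B are all diatonic. But D–F#–A is foreign: the diatonic vi on degree 6 is D#m, whereas D comes from F# minor. It is labeled bVI. But B–D–F# is foreign: the diatonic IV on degree 4 is B, whereas Bm comes from F# minor. It is labeled iv. G#–B–D doesn't fit — on degree 2 F# major would have G#m (ii). G#dim is the degree-2 chord of F# minor, so it is the borrowed ii°.

bVI, iv, ii°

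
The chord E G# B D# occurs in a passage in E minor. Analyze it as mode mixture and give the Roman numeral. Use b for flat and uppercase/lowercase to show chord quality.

Imaj7

E is scale degree 1 in E minor. E–G#–B–D# is a major-seventh chord — the form found in E major, not the diatonic i (Em). Borrowed into E minor it is written Imaj7.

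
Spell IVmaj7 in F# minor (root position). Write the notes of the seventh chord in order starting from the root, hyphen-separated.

IVmaj7 is built on scale degree 4, which is B in both F# minor and its parallel. Building the major-seventh chord from the parallel major on B: B–D#–F#–A#.

B-D#-F#-A#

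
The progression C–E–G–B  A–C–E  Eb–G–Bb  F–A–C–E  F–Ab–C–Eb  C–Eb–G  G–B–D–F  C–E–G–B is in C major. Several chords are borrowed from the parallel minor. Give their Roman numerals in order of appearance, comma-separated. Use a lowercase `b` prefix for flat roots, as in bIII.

In C major the diatonic chords are C, Dm, Em, F, G, Am, Bdim. Of the given chords, C–E–G–B = Cmaj7, A–C–E = Am, F–A–C–E = Fmaj7 and G–B–D–F = G7 are diatonic. But Eb–G–Bb is foreign: the diatonic iii on degree 3 is Em, whereas Eb comes from C minor. It is labeled bIII. F–Ab–C–Eb doesn't fit — on degree 4 C major would have F (IV). Fm7 is the degree-4 chord of C minor, so it is the borrowed iv7. C–Eb–G doesn't fit — on degree 1 C major would have C (I). Cm is the degree-1 chord of C minor, so it is the borrowed i.

bIII, iv7, i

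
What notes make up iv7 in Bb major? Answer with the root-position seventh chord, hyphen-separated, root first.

The root, Eb, is scale degree 4 — the same note in Bb major and Bb minor; only the chord quality changes. Building the minor-seventh chord from the parallel minor on Eb: Eb–Gb–Bb–Db.

Eb-Gb-Bb-Db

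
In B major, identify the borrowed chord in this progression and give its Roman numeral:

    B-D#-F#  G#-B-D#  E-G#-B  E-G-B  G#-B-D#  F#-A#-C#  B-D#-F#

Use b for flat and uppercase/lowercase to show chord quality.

The diatonic triads in B major are B, C#m, D#m, E, F#, G#m, A#dim. B–D#–F# = B, G#–B–D# = G#m, E–G#–B = E and F#–A#–C# = F# all belong to that set. E–G–B doesn't fit — on degree 4 B major would have E (IV). Em is the degree-4 chord of B minor, so it is the borrowed iv.

iv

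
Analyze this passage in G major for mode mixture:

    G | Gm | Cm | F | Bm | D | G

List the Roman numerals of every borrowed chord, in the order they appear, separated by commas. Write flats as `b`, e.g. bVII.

i, iv, bVII

In G major the diatonic chords are G, Am, Bm, C, D, Em, F#dim. G, Bm and D all belong to that set. But Gm (G–Bb–D) is foreign: the diatonic I on degree 1 is G, whereas Gm comes from G minor. It is labeled i. But Cm (C–Eb–G) is foreign: the diatonic IV on degree 4 is C, whereas Cm comes from G minor. It is labeled iv. F (F–A–C) is not: scale degree 7 in G major carries F#dim (vii°). In G minor the chord on that degree is F, so here it functions as bVII, borrowed from the parallel minor.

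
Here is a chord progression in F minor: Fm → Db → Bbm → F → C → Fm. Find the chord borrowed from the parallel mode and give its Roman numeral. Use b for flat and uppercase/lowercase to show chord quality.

F minor has the diatonic set Fm, Gdim, Ab, Bbm, C, Db, Eb (with V from harmonic minor). Fm, Db, Bbm and C are all diatonic. F (F–A–C) is not: scale degree 1 in F minor carries Fm (i). In F major the chord on that degree is F, so here it functions as I, borrowed from the parallel major.

I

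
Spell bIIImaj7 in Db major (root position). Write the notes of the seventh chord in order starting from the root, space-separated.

The root of bIIImaj7 is the lowered 3rd degree: F becomes Fb. Building the major-seventh chord from the parallel minor on Fb: Fb–Ab–Cb–Eb.

Fb Ab Cb Eb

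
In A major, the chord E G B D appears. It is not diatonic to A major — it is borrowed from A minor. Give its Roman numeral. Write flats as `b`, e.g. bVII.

E is scale degree 5 in A major. The diatonic chord on degree 5 would be E (V), but E–G–B–D is the minor-seventh chord from A minor. As a borrowed chord it is labeled v7.

v7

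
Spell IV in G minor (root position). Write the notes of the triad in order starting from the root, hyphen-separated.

C-E-G

The root, C, is scale degree 4 — the same note in G minor and G major; only the chord quality changes. In G major the chord on C is C–E–G.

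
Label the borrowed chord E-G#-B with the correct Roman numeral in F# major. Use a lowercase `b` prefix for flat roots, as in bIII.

E is the lowered form of scale degree 7 in F# major (the diatonic degree 7 is E#). The diatonic chord on degree 7 would be E#dim (vii°), but E–G#–B is the major chord from F# minor. As a borrowed chord it is labeled bVII.

bVII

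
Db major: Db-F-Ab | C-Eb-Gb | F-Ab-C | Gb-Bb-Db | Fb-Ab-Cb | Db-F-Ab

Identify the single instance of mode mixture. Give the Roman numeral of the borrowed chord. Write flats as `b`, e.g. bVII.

Db major has the diatonic set Db, Ebm, Fm, Gb, Ab, Bbm, Cdim. Of the given chords, Db–F–Ab = Db, C–Eb–Gb = Cdim, F–Ab–C = Fm and Gb–Bb–Db = Gb are diatonic. Fb–Ab–Cb is not: scale degree 3 in Db major carries Fm (iii). In Db minor the chord on that degree is Fb, so here it functions as bIII, borrowed from the parallel minor.

bIII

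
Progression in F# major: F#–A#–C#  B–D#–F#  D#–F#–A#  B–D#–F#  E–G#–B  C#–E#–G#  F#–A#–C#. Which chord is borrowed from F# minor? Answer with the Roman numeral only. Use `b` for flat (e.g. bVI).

F# major has the diatonic set F#, G#m, A#m, B, C#, D#m, E#dim. F#–A#–C# = F#, B–D#–F# = B, D#–F#–A# = D#m and C#–E#–G# = C# all belong to that set. E–G#–B is not: scale degree 7 in F# major carries E#dim (vii°). In F# minor the chord on that degree is E, so here it functions as bVII, borrowed from the parallel minor.

bVII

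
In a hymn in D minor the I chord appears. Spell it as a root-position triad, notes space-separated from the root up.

The root, D, is scale degree 1 — the same note in D minor and D major; only the chord quality changes. In D major the chord on D is D–F#–A.

D F# A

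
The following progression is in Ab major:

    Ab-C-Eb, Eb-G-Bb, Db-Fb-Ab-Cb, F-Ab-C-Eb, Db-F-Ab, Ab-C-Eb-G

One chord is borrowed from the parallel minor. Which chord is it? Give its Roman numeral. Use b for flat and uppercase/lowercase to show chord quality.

In Ab major the diatonic chords are Ab, Bbm, Cm, Db, Eb, Fm, Gdim. Of the given chords, Ab–C–Eb = Ab, Eb–G–Bb = Eb, F–Ab–C–Eb = Fm7, Db–F–Ab = Db and Ab–C–Eb–G = Abmaj7 are diatonic. Db–Fb–Ab–Cb is not: scale degree 4 in Ab major carries Db (IV). In Ab minor the chord on that degree is Dbm7, so here it functions as iv7, borrowed from the parallel minor.

iv7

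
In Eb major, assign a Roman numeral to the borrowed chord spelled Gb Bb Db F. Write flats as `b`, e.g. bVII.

bIIImaj7

In Eb major scale degree 3 is G; Gb is its lowered form, from Eb minor. Gb–Bb–Db–F is a major-seventh chord — the form found in Eb minor, not the diatonic iii (Gm). Borrowed into Eb major it is written bIIImaj7.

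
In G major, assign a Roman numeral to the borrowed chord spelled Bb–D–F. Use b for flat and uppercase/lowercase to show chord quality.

bIII

The root Bb is the lowered 3rd scale degree — diatonically G major has B there. Bb–D–F is a major chord — the form found in G minor, not the diatonic iii (Bm). Borrowed into G major it is written bIII.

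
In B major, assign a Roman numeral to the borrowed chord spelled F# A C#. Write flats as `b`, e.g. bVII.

v

F# is scale degree 5 in B major. The diatonic chord on degree 5 would be F# (V), but F#–A–C# is the minor chord from B minor. As a borrowed chord it is labeled v.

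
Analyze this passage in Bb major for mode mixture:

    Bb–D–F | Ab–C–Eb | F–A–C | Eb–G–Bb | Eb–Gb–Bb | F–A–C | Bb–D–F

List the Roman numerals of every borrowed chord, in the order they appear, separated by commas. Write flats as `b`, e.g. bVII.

The diatonic triads in Bb major are Bb, Cm, Dm, Eb, F, Gm, Adim. Of the given chords, Bb–D–F = Bb, F–A–C = F and Eb–G–Bb = Eb are diatonic. Ab–C–Eb is not: scale degree 7 in Bb major carries Adim (vii°). In Bb minor the chord on that degree is Ab, so here it functions as bVII, borrowed from the parallel minor. But Eb–Gb–Bb is foreign: the diatonic IV on degree 4 is Eb, whereas Ebm comes from Bb minor. It is labeled iv.

bVII, iv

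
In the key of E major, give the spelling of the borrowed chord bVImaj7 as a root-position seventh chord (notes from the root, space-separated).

C E G B

Scale degree 6 in E major is C#. bVImaj7 uses the lowered form, C, taken from E minor. In E minor the chord on C is C–E–G–B.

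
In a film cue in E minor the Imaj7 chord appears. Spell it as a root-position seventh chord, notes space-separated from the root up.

The root, E, is scale degree 1 — the same note in E minor and E major; only the chord quality changes. In E major the chord on E is E–G#–B–D#.

E G# B D#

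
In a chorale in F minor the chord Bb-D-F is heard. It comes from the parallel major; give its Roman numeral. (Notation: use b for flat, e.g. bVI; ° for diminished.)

IV

Bb is scale degree 4 in F minor. The diatonic chord on degree 4 would be Bbm (iv), but Bb–D–F is the major chord from F major. As a borrowed chord it is labeled IV.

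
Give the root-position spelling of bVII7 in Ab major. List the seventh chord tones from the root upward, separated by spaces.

The root of bVII7 is the lowered 7th degree: G becomes Gb. In Ab minor the chord on Gb is Gb–Bb–Db–Fb.

Gb Bb Db Fb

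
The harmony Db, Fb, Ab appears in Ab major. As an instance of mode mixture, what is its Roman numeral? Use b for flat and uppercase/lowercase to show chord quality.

The root Db is the diatonic 4th degree of Ab major; the borrowing shows in the chord quality. Db–Fb–Ab is a minor chord — the form found in Ab minor, not the diatonic IV (Db). Borrowed into Ab major it is written iv.

iv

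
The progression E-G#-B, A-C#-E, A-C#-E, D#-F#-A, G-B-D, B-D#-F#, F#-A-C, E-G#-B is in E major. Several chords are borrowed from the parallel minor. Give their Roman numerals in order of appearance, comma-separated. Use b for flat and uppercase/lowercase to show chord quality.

The diatonic triads in E major are E, F#m, G#m, A, B, C#m, D#dim. E–G#–B = E, A–C#–E = A, D#–F#–A = D#dim and B–D#–F# = B are all diatonic. But G–B–D is foreign: the diatonic iii on degree 3 is G#m, whereas G comes from E minor. It is labeled bIII. F#–A–C doesn't fit — on degree 2 E major would have F#m (ii). F#dim is the degree-2 chord of E minor, so it is the borrowed ii°.

bIII, ii°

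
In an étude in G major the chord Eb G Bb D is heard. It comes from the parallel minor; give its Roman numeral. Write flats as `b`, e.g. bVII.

bVImaj7

The root Eb is the lowered 6th scale degree — diatonically G major has E there. Diatonically G major has Em (vi) on that degree; Eb–G–Bb–D is instead the major-seventh chord native to G minor, so it takes the label bVImaj7.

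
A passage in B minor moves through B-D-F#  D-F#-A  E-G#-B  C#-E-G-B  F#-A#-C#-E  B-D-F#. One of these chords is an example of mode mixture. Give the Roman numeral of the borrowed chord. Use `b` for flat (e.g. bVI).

B minor has the diatonic set Bm, C#dim, D, Em, F#, G, A (with V from harmonic minor). B–D–F# = Bm, D–F#–A = D, C#–E–G–B = C#m7b5 and F#–A#–C#–E = F#7 are all diatonic. But E–G#–B is foreign: the diatonic iv on degree 4 is Em, whereas E comes from B major. It is labeled IV.

IV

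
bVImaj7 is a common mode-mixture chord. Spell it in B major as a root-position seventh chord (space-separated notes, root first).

G B D F#

bVImaj7 is built on the lowered scale degree 6. In B major degree 6 is G#; lowered it becomes G. Stacking thirds in B minor on G gives G–B–D–F#.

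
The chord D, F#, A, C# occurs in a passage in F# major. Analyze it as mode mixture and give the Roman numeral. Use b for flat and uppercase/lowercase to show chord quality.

The root D is the lowered 6th scale degree — diatonically F# major has D# there. Diatonically F# major has D#m (vi) on that degree; D–F#–A–C# is instead the major-seventh chord native to F# minor, so it takes the label bVImaj7.

bVImaj7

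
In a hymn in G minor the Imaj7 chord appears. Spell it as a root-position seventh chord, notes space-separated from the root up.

The root, G, is scale degree 1 — the same note in G minor and G major; only the chord quality changes. Stacking thirds in G major on G gives G–B–D–F#.

G B D F#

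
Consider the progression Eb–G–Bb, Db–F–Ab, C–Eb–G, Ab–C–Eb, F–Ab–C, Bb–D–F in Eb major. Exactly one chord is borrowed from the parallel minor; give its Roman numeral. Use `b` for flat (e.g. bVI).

Eb major has the diatonic set Eb, Fm, Gm, Ab, Bb, Cm, Ddim. Of the given chords, Eb–G–Bb = Eb, C–Eb–G = Cm, Ab–C–Eb = Ab, F–Ab–C = Fm and Bb–D–F = Bb are diatonic. But Db–F–Ab is foreign: the diatonic vii° on degree 7 is Ddim, whereas Db comes from Eb minor. It is labeled bVII.

bVII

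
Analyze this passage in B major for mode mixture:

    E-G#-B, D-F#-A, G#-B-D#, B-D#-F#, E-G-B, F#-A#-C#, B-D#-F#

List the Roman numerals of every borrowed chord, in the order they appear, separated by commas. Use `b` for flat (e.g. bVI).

bIII, iv

The diatonic triads in B major are B, C#m, D#m, E, F#, G#m, A#dim. E–G#–B = E, G#–B–D# = G#m, B–D#–F# = B and F#–A#–C# = F# all belong to that set. But D–F#–A is foreign: the diatonic iii on degree 3 is D#m, whereas D comes from B minor. It is labeled bIII. But E–G–B is foreign: the diatonic IV on degree 4 is E, whereas Em comes from B minor. It is labeled iv.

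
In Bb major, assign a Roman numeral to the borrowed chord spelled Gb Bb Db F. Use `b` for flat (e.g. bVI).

bVImaj7

In Bb major scale degree 6 is G; Gb is its lowered form, from Bb minor. The diatonic chord on degree 6 would be Gm (vi), but Gb–Bb–Db–F is the major-seventh chord from Bb minor. As a borrowed chord it is labeled bVImaj7.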